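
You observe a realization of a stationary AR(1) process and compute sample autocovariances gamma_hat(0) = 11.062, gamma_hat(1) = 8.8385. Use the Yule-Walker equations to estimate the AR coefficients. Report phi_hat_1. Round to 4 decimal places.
\hat\phi_{1} = 0.7990

The Yule-Walker equations for an AR(p) process read, in matrix form,
  Gamma_p phi = r_p,   with   (Gamma_p)_{ij} = gamma(|i - j|),
                       (r_p)_i = gamma(i),   i,j = 1..p.
Substitute the sample gammas (Toeplitz matrix and right-hand side of size 1):
  Gamma_p = [[11.062]]
  r_p     = [8.8385]
With p = 1 this is the single equation gamma(0) phi_1 = gamma(1):
  phi_hat_1 = gamma(1) / gamma(0) = 8.8385 / 11.062 = 0.7990.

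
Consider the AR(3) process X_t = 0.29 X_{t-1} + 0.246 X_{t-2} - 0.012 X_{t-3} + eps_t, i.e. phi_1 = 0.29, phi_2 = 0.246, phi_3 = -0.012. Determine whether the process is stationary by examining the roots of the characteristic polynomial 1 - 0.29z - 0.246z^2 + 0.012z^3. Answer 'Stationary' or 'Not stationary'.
\text{Stationary}

The AR(p) characteristic polynomial is P(z) = 1 - 0.29z - 0.246z^2 + 0.012z^3.
Stationarity requires all roots to lie outside the unit circle, i.e. |z| > 1 for every root.
Degree 3: look for a simple real root z0 first, then factor out (1 - z/z0) and solve the remaining quadratic.
Testing z0 = -2.5: P(-2.5) = 1 + (-0.29)(-2.5) + (-0.246)(-2.5)^2 + (0.012)(-2.5)^3
  = 1 + (0.725) + (-1.5375) + (-0.1875) = 0.  So z_0 = -2.5 is a root, |z_0| = 2.5.
Divide out the factor (1 + 0.4 z) = (1 - z/z0) (since 1/z0 = -0.4):
  P(z) = (1 + 0.4 z)(1 + (-0.69) z + (0.03) z^2)
  [check: z-coef -0.69 - (-0.4) = -0.29; z^2-coef 0.03 - (-0.4)(-0.69) = -0.246; z^3-coef -(-0.4)(0.03) = 0.012.]
Remaining roots from the quadratic factor 1 + (-0.69) z + (0.03) z^2:
  Set 1 + (-0.69) z + (0.03) z^2 = 0, i.e. a z^2 + b z + c = 0 with a = 0.03, b = -0.69, c = 1.
  Discriminant D = b^2 - 4ac = (-0.69)^2 - 4*(0.03)*1 = 0.4761 - (0.12) = 0.3561.
  D >= 0, so the roots are real: z = (-b +/- sqrt(D)) / (2a) = (0.69 +/- 0.596741) / (0.06).
    z_1 = (0.69 + 0.596741) / (0.06) = 21.4457,   |z_1| = 21.4457.
    z_2 = (0.69 - 0.596741) / (0.06) = 1.5543,   |z_2| = 1.5543.
Moduli of all roots: 2.5000, 21.4457, 1.5543.
All moduli strictly greater than 1? Yes.
Verdict: Stationary.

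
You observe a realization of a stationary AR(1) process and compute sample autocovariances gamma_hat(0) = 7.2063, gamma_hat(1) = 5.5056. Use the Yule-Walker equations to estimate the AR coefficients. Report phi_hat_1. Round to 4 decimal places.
\hat\phi_{1} = 0.7640

The Yule-Walker equations for an AR(p) process read, in matrix form,
  Gamma_p phi = r_p,   with   (Gamma_p)_{ij} = gamma(|i - j|),
                       (r_p)_i = gamma(i),   i,j = 1..p.
Substitute the sample gammas (Toeplitz matrix and right-hand side of size 1):
  Gamma_p = [[7.2063]]
  r_p     = [5.5056]
With p = 1 this is the single equation gamma(0) phi_1 = gamma(1):
  phi_hat_1 = gamma(1) / gamma(0) = 5.5056 / 7.2063 = 0.7640.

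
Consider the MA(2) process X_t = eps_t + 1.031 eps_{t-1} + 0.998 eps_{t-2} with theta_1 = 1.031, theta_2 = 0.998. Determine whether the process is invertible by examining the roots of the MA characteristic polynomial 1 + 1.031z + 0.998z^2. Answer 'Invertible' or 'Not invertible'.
\text{Invertible}

The MA(q) characteristic polynomial is P(z) = 1 + 1.031z + 0.998z^2.
Invertibility requires all roots to lie outside the unit circle, i.e. |z| > 1 for every root.
Set 1 + (1.031) z + (0.998) z^2 = 0, i.e. a z^2 + b z + c = 0 with a = 0.998, b = 1.031, c = 1.
Discriminant D = b^2 - 4ac = (1.031)^2 - 4*(0.998)*1 = 1.062961 - (3.992) = -2.929039.
D < 0, so the roots are the complex-conjugate pair z = (-b +/- i sqrt(-D)) / (2a) = -0.5165 +/- 0.8574i.
For a conjugate pair |z|^2 = z * conj(z) = (product of roots) = c/a = 1/(0.998) = 1.002004, so |z| = sqrt(1.002004) = 1.001 for both roots.
Moduli of all roots: 1.0010, 1.0010.
All moduli strictly greater than 1? Yes.
Verdict: Invertible.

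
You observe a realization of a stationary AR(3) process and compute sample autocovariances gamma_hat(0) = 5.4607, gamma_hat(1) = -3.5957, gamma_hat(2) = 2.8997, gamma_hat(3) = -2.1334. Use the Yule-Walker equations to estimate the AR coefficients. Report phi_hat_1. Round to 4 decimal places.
\hat\phi_{1} = -0.5490

The Yule-Walker equations for an AR(p) process read, in matrix form,
  Gamma_p phi = r_p,   with   (Gamma_p)_{ij} = gamma(|i - j|),
                       (r_p)_i = gamma(i),   i,j = 1..p.
Substitute the sample gammas (Toeplitz matrix and right-hand side of size 3):
  Gamma_p = [[5.4607, -3.5957, 2.8997], [-3.5957, 5.4607, -3.5957], [2.8997, -3.5957, 5.4607]]
  r_p     = [-3.5957, 2.8997, -2.1334]
Written out (R1..R3):
  (R1) 5.4607 phi_1 - 3.5957 phi_2 + 2.8997 phi_3 = -3.5957
  (R2) -3.5957 phi_1 + 5.4607 phi_2 - 3.5957 phi_3 = 2.8997
  (R3) 2.8997 phi_1 - 3.5957 phi_2 + 5.4607 phi_3 = -2.1334
Gaussian elimination:
  R2 <- R2 - (-3.5957/5.4607) R1 = R2 - (-0.658469) R1:  3.093044 phi_2 - 1.686338 phi_3 = 0.532044
  R3 <- R3 - (2.8997/5.4607) R1 = R3 - (0.531013) R1:  -1.686338 phi_2 + 3.920923 phi_3 = -0.224038
  R3 <- R3 - (-1.686338/3.093044) R2 = R3 - (-0.545203) R2:  3.001526 phi_3 = 0.066034
Back-substitution:
  phi_hat_3 = 0.066034 / 3.001526 = 0.022
  phi_hat_2 = (0.532044 - (-1.686338)(0.022)) / 3.093044 = 0.184008
  phi_hat_1 = (-3.5957 - (-3.5957)(0.184008) - (2.8997)(0.022)) / 5.4607 = -0.548988
So phi_hat = [-0.5490, 0.1840, 0.0220].
Therefore phi_hat_1 = -0.5490.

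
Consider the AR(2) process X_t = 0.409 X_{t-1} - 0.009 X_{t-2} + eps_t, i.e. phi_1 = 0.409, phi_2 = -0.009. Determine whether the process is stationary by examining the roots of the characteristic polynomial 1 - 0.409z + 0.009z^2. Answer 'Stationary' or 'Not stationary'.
\text{Stationary}

The AR(p) characteristic polynomial is P(z) = 1 - 0.409z + 0.009z^2.
Stationarity requires all roots to lie outside the unit circle, i.e. |z| > 1 for every root.
Set 1 + (-0.409) z + (0.009) z^2 = 0, i.e. a z^2 + b z + c = 0 with a = 0.009, b = -0.409, c = 1.
Discriminant D = b^2 - 4ac = (-0.409)^2 - 4*(0.009)*1 = 0.167281 - (0.036) = 0.131281.
D >= 0, so the roots are real: z = (-b +/- sqrt(D)) / (2a) = (0.409 +/- 0.362327) / (0.018).
  z_1 = (0.409 + 0.362327) / (0.018) = 42.8515,   |z_1| = 42.8515.
  z_2 = (0.409 - 0.362327) / (0.018) = 2.5929,   |z_2| = 2.5929.
Moduli of all roots: 42.8515, 2.5929.
All moduli strictly greater than 1? Yes.
Verdict: Stationary.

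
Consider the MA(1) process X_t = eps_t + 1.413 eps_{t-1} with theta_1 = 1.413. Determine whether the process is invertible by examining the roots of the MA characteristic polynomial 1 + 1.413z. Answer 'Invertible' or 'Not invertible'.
\text{Not invertible}

The MA(q) characteristic polynomial is P(z) = 1 + 1.413z.
Invertibility requires all roots to lie outside the unit circle, i.e. |z| > 1 for every root.
This is linear in z: 1 + (1.413) z = 0  =>  z = -1/(1.413) = -0.707714,  |z| = 0.707714.
Moduli of all roots: 0.7077.
All moduli strictly greater than 1? No.
Verdict: Not invertible.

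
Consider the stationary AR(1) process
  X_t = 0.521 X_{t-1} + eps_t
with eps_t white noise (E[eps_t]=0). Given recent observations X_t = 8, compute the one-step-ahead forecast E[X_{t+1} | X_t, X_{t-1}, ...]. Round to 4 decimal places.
E[X_{t+1} \mid \mathcal F_t] = 4.1680

For an AR(p) model X_t = c + sum_i phi_i X_{t-i} + eps_t, the
one-step-ahead conditional mean is
  E[X_{t+1} | X_t, ...] = c + sum_i phi_i X_{t+1-i}.
Substitute known values:
  E[X_{t+1} | ...] = (0.521) * (8)
                   = 4.1680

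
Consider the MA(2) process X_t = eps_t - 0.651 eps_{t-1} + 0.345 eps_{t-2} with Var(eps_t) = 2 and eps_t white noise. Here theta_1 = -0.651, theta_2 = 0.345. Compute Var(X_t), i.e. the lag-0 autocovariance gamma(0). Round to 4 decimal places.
\gamma(0) = 3.0857

For an MA(q) process X_t = eps_t + sum_i theta_i eps_{t-i} with
Var(eps_t) = sigma^2, the variance is
  gamma(0) = sigma^2 * (1 + sum_i theta_i^2).
  sum_i theta_i^2 = (-0.651)^2 + (0.345)^2 = 0.423801 + 0.119025 = 0.542826.
  gamma(0) = 2 * (1 + 0.542826) = 2 * 1.542826 = 3.085652, which rounds to 3.0857.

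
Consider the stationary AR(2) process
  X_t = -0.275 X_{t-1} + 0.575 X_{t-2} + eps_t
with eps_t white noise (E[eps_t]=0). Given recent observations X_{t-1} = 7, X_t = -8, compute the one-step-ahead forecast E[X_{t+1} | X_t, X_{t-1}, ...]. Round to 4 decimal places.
E[X_{t+1} \mid \mathcal F_t] = 6.2250

For an AR(p) model X_t = c + sum_i phi_i X_{t-i} + eps_t, the
one-step-ahead conditional mean is
  E[X_{t+1} | X_t, ...] = c + sum_i phi_i X_{t+1-i}.
Substitute known values:
  E[X_{t+1} | ...] = (-0.275) * (-8) + (0.575) * (7)
                   = 6.2250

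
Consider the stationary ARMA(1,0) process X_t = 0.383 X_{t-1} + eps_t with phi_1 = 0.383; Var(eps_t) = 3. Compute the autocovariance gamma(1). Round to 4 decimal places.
\gamma(1) = 1.3465

Multiply the model equation by X_{t-k} and take expectations. With theta_0 = psi_0 = 1 and psi_j the MA(infinity) weights, this gives
  gamma(k) - sum_i phi_i gamma(k-i) = c_k,
  c_k = sigma^2 * sum_{j=k..q} theta_j psi_{j-k}   (c_k = 0 for k > q),
using gamma(-m) = gamma(m).
Pure AR (q = 0): c_0 = sigma^2 = 3, c_k = 0 for k >= 1.
Equations for k = 0 and k = 1 (AR order 1):
  gamma(0) = phi_1 gamma(1) + c_0
  gamma(1) = phi_1 gamma(0) + c_1
Substituting the second into the first: gamma(0) (1 - phi_1^2) = c_0 + phi_1 c_1, so
  gamma(0) = c_0 / (1 - phi_1^2) = 3 / (1 - (0.383)^2) = 3 / 0.853311 = 3.515717.
  gamma(1) = phi_1 gamma(0) = (0.383)(3.515717) = 1.34652.
Therefore gamma(1) = 1.3465 (to 4 decimal places).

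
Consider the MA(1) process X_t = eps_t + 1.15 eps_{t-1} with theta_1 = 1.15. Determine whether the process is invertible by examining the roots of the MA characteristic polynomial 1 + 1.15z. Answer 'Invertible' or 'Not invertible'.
\text{Not invertible}

The MA(q) characteristic polynomial is P(z) = 1 + 1.15z.
Invertibility requires all roots to lie outside the unit circle, i.e. |z| > 1 for every root.
This is linear in z: 1 + (1.15) z = 0  =>  z = -1/(1.15) = -0.869565,  |z| = 0.869565.
Moduli of all roots: 0.8696.
All moduli strictly greater than 1? No.
Verdict: Not invertible.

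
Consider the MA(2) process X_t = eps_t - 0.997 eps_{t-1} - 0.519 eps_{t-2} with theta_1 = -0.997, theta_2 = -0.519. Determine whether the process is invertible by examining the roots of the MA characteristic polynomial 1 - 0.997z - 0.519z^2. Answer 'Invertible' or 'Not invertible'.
\text{Not invertible}

The MA(q) characteristic polynomial is P(z) = 1 - 0.997z - 0.519z^2.
Invertibility requires all roots to lie outside the unit circle, i.e. |z| > 1 for every root.
Set 1 + (-0.997) z + (-0.519) z^2 = 0, i.e. a z^2 + b z + c = 0 with a = -0.519, b = -0.997, c = 1.
Discriminant D = b^2 - 4ac = (-0.997)^2 - 4*(-0.519)*1 = 0.994009 - (-2.076) = 3.070009.
D >= 0, so the roots are real: z = (-b +/- sqrt(D)) / (2a) = (0.997 +/- 1.752144) / (-1.038).
  z_1 = (0.997 + 1.752144) / (-1.038) = -2.6485,   |z_1| = 2.6485.
  z_2 = (0.997 - 1.752144) / (-1.038) = 0.7275,   |z_2| = 0.7275.
Moduli of all roots: 2.6485, 0.7275.
All moduli strictly greater than 1? No.
Verdict: Not invertible.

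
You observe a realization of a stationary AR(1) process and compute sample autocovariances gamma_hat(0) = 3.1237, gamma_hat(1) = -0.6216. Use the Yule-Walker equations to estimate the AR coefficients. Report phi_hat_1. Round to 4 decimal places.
\hat\phi_{1} = -0.1990

The Yule-Walker equations for an AR(p) process read, in matrix form,
  Gamma_p phi = r_p,   with   (Gamma_p)_{ij} = gamma(|i - j|),
                       (r_p)_i = gamma(i),   i,j = 1..p.
Substitute the sample gammas (Toeplitz matrix and right-hand side of size 1):
  Gamma_p = [[3.1237]]
  r_p     = [-0.6216]
With p = 1 this is the single equation gamma(0) phi_1 = gamma(1):
  phi_hat_1 = gamma(1) / gamma(0) = -0.6216 / 3.1237 = -0.1990.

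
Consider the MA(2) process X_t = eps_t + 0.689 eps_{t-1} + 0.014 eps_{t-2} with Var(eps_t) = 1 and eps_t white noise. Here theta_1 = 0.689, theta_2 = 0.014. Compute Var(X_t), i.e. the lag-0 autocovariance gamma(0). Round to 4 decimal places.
\gamma(0) = 1.4749

For an MA(q) process X_t = eps_t + sum_i theta_i eps_{t-i} with
Var(eps_t) = sigma^2, the variance is
  gamma(0) = sigma^2 * (1 + sum_i theta_i^2).
  sum_i theta_i^2 = (0.689)^2 + (0.014)^2 = 0.474721 + 0.000196 = 0.474917.
  gamma(0) = 1 * (1 + 0.474917) = 1 * 1.474917 = 1.474917, which rounds to 1.4749.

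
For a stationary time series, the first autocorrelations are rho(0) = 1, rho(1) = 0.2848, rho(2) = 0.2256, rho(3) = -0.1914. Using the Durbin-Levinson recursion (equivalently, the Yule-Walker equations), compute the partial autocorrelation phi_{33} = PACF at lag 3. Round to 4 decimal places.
\phi_{33} = -0.3240

The PACF at lag k is phi_{kk}, the last component of the solution
to the Yule-Walker system G_k phi = r_k where
  (G_k)_{ij} = rho(|i - j|), (r_k)_i = rho(i), i,j = 1..k.
Equivalently, Durbin-Levinson gives phi_{kk} iteratively:
  phi_{11} = rho(1)
  phi_{kk} = [rho(k) - sum_{j=1..k-1} phi_{k-1,j} rho(k-j)]
            / [1 - sum_{j=1..k-1} phi_{k-1,j} rho(j)],
  phi_{k,j} = phi_{k-1,j} - phi_{kk} phi_{k-1,k-j},  j = 1..k-1.
Step k = 1:
  phi_11 = rho(1) = 0.2848.
Step k = 2:
  phi_22 = [rho(2) - phi_11 rho(1)] / [1 - phi_11 rho(1)] = [0.2256 - (0.2848)(0.2848)] / [1 - (0.2848)(0.2848)]
         = 0.14448896 / 0.91888896 = 0.157243.
  Update: phi_21 = phi_11 - phi_22 phi_11 = 0.2848 - (0.157243)(0.2848) = 0.240017.
Step k = 3:
  phi_33 = [rho(3) - phi_21 rho(2) - phi_22 rho(1)] / [1 - phi_21 rho(1) - phi_22 rho(2)]
    numerator   = -0.1914 - (0.240017)(0.2256) - (0.157243)(0.2848) = -0.29033071
    denominator = 1 - (0.240017)(0.2848) - (0.157243)(0.2256) = 0.89616907
  phi_33 = -0.29033071 / 0.89616907 = -0.324.
Therefore phi_{33} = -0.3240.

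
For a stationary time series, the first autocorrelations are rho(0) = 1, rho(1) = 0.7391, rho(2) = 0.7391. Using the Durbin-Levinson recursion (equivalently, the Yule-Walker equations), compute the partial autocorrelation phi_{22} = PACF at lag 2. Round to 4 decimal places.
\phi_{22} = 0.4250

The PACF at lag k is phi_{kk}, the last component of the solution
to the Yule-Walker system G_k phi = r_k where
  (G_k)_{ij} = rho(|i - j|), (r_k)_i = rho(i), i,j = 1..k.
Equivalently, Durbin-Levinson gives phi_{kk} iteratively:
  phi_{11} = rho(1)
  phi_{kk} = [rho(k) - sum_{j=1..k-1} phi_{k-1,j} rho(k-j)]
            / [1 - sum_{j=1..k-1} phi_{k-1,j} rho(j)],
  phi_{k,j} = phi_{k-1,j} - phi_{kk} phi_{k-1,k-j},  j = 1..k-1.
Step k = 1:
  phi_11 = rho(1) = 0.7391.
Step k = 2:
  phi_22 = [rho(2) - phi_11 rho(1)] / [1 - phi_11 rho(1)] = [0.7391 - (0.7391)(0.7391)] / [1 - (0.7391)(0.7391)]
         = 0.19283119 / 0.45373119 = 0.425.
Therefore phi_{22} = 0.4250.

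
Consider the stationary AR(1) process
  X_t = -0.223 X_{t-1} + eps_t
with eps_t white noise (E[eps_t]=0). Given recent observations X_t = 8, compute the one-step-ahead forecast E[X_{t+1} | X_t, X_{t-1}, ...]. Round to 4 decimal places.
E[X_{t+1} \mid \mathcal F_t] = -1.7840

For an AR(p) model X_t = c + sum_i phi_i X_{t-i} + eps_t, the
one-step-ahead conditional mean is
  E[X_{t+1} | X_t, ...] = c + sum_i phi_i X_{t+1-i}.
Substitute known values:
  E[X_{t+1} | ...] = (-0.223) * (8)
                   = -1.7840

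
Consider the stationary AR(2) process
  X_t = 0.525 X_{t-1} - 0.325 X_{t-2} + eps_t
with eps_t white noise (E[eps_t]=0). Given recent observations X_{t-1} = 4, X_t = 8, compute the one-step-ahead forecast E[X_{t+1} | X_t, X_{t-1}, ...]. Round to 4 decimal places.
E[X_{t+1} \mid \mathcal F_t] = 2.9000

For an AR(p) model X_t = c + sum_i phi_i X_{t-i} + eps_t, the
one-step-ahead conditional mean is
  E[X_{t+1} | X_t, ...] = c + sum_i phi_i X_{t+1-i}.
Substitute known values:
  E[X_{t+1} | ...] = (0.525) * (8) + (-0.325) * (4)
                   = 2.9000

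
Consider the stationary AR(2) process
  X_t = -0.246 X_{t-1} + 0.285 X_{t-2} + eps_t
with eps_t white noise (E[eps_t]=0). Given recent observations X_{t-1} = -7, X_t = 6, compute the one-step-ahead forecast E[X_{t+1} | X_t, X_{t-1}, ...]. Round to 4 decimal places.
E[X_{t+1} \mid \mathcal F_t] = -3.4710

For an AR(p) model X_t = c + sum_i phi_i X_{t-i} + eps_t, the
one-step-ahead conditional mean is
  E[X_{t+1} | X_t, ...] = c + sum_i phi_i X_{t+1-i}.
Substitute known values:
  E[X_{t+1} | ...] = (-0.246) * (6) + (0.285) * (-7)
                   = -3.4710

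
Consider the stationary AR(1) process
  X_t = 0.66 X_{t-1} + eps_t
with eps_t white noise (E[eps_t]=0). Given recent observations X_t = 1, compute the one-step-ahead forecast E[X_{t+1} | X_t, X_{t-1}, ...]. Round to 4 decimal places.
E[X_{t+1} \mid \mathcal F_t] = 0.6600

For an AR(p) model X_t = c + sum_i phi_i X_{t-i} + eps_t, the
one-step-ahead conditional mean is
  E[X_{t+1} | X_t, ...] = c + sum_i phi_i X_{t+1-i}.
Substitute known values:
  E[X_{t+1} | ...] = (0.66) * (1)
                   = 0.6600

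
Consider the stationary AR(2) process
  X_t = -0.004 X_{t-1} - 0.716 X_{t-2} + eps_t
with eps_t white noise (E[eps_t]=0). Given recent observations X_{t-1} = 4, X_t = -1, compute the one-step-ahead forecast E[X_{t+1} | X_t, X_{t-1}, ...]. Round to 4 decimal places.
E[X_{t+1} \mid \mathcal F_t] = -2.8600

For an AR(p) model X_t = c + sum_i phi_i X_{t-i} + eps_t, the
one-step-ahead conditional mean is
  E[X_{t+1} | X_t, ...] = c + sum_i phi_i X_{t+1-i}.
Substitute known values:
  E[X_{t+1} | ...] = (-0.004) * (-1) + (-0.716) * (4)
                   = -2.8600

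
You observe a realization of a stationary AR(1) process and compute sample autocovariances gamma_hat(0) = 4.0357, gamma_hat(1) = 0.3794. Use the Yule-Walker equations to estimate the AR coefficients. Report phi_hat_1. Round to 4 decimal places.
\hat\phi_{1} = 0.0940

The Yule-Walker equations for an AR(p) process read, in matrix form,
  Gamma_p phi = r_p,   with   (Gamma_p)_{ij} = gamma(|i - j|),
                       (r_p)_i = gamma(i),   i,j = 1..p.
Substitute the sample gammas (Toeplitz matrix and right-hand side of size 1):
  Gamma_p = [[4.0357]]
  r_p     = [0.3794]
With p = 1 this is the single equation gamma(0) phi_1 = gamma(1):
  phi_hat_1 = gamma(1) / gamma(0) = 0.3794 / 4.0357 = 0.0940.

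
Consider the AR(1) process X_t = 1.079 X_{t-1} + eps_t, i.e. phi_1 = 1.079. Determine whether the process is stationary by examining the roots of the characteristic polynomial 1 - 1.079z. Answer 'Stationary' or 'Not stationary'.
\text{Not stationary}

The AR(p) characteristic polynomial is P(z) = 1 - 1.079z.
Stationarity requires all roots to lie outside the unit circle, i.e. |z| > 1 for every root.
This is linear in z: 1 + (-1.079) z = 0  =>  z = -1/(-1.079) = 0.926784,  |z| = 0.926784.
Moduli of all roots: 0.9268.
All moduli strictly greater than 1? No.
Verdict: Not stationary.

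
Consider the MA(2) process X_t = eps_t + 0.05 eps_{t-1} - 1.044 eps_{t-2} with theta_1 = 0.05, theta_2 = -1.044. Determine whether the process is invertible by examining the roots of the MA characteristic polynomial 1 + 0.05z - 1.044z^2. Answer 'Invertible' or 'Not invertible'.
\text{Not invertible}

The MA(q) characteristic polynomial is P(z) = 1 + 0.05z - 1.044z^2.
Invertibility requires all roots to lie outside the unit circle, i.e. |z| > 1 for every root.
Set 1 + (0.05) z + (-1.044) z^2 = 0, i.e. a z^2 + b z + c = 0 with a = -1.044, b = 0.05, c = 1.
Discriminant D = b^2 - 4ac = (0.05)^2 - 4*(-1.044)*1 = 0.0025 - (-4.176) = 4.1785.
D >= 0, so the roots are real: z = (-b +/- sqrt(D)) / (2a) = (-0.05 +/- 2.044138) / (-2.088).
  z_1 = (-0.05 + 2.044138) / (-2.088) = -0.955,   |z_1| = 0.955.
  z_2 = (-0.05 - 2.044138) / (-2.088) = 1.0029,   |z_2| = 1.0029.
Moduli of all roots: 0.9550, 1.0029.
All moduli strictly greater than 1? No.
Verdict: Not invertible.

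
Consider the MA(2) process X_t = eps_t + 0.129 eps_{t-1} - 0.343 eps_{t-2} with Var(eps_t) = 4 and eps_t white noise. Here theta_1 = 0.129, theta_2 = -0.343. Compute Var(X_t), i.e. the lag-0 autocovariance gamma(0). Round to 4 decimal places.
\gamma(0) = 4.5372

For an MA(q) process X_t = eps_t + sum_i theta_i eps_{t-i} with
Var(eps_t) = sigma^2, the variance is
  gamma(0) = sigma^2 * (1 + sum_i theta_i^2).
  sum_i theta_i^2 = (0.129)^2 + (-0.343)^2 = 0.016641 + 0.117649 = 0.13429.
  gamma(0) = 4 * (1 + 0.13429) = 4 * 1.13429 = 4.53716, which rounds to 4.5372.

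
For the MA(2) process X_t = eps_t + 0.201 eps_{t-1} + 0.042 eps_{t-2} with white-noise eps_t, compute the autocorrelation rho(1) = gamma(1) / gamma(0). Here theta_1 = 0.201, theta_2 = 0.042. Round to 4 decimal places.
\rho(1) = 0.2010

For an MA(q) process with theta_0 = 1, the autocovariance is
  gamma(k) = sigma^2 * sum_{i=0..q-k} theta_i * theta_{i+k},
and rho(k) = gamma(k) / gamma(0). Sigma^2 cancels.
  numerator   = (1)*(0.201) + (0.201)*(0.042) = 0.209442.
  denominator = (1)^2 + (0.201)^2 + (0.042)^2 = 1.042165.
  rho(1) = 0.209442 / 1.042165 = 0.2010.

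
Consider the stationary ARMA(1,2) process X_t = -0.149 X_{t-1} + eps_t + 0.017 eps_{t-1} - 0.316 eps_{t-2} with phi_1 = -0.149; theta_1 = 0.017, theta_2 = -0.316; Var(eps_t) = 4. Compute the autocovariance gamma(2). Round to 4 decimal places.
\gamma(2) = -1.2007

Multiply the model equation by X_{t-k} and take expectations. With theta_0 = psi_0 = 1 and psi_j the MA(infinity) weights, this gives
  gamma(k) - sum_i phi_i gamma(k-i) = c_k,
  c_k = sigma^2 * sum_{j=k..q} theta_j psi_{j-k}   (c_k = 0 for k > q),
using gamma(-m) = gamma(m).
psi-weights needed (psi_j = theta_j + sum_i phi_i psi_{j-i}):
  psi_1 = theta_1 + phi_1 = 0.017 + (-0.149) = -0.132
  psi_2 = theta_2 + phi_1 psi_1 = -0.316 + (-0.149)(-0.132) = -0.296332
Right-hand sides:
  c_0 = sigma^2 (1 + theta_1 psi_1 + theta_2 psi_2) = 4 * (1 + (0.017)(-0.132) + (-0.316)(-0.296332)) = 4 * 1.091397 = 4.365588
  c_1 = sigma^2 (theta_1 + theta_2 psi_1) = 4 * (0.017 + (-0.316)(-0.132)) = 0.234848
  c_2 = sigma^2 theta_2 = 4 * (-0.316) = -1.264
Equations for k = 0 and k = 1 (AR order 1):
  gamma(0) = phi_1 gamma(1) + c_0
  gamma(1) = phi_1 gamma(0) + c_1
Substituting the second into the first: gamma(0) (1 - phi_1^2) = c_0 + phi_1 c_1, so
  gamma(0) = (c_0 + phi_1 c_1) / (1 - phi_1^2) = (4.365588 + (-0.149)(0.234848)) / (1 - (-0.149)^2) = 4.330595 / 0.977799 = 4.428922.
  gamma(1) = phi_1 gamma(0) + c_1 = (-0.149)(4.428922) + (0.234848) = -0.425061.
For k = 2: gamma(2) = phi_1 gamma(1) + c_2
  = (-0.149)(-0.425061) + (-1.264) = -1.200666.
Therefore gamma(2) = -1.2007 (to 4 decimal places).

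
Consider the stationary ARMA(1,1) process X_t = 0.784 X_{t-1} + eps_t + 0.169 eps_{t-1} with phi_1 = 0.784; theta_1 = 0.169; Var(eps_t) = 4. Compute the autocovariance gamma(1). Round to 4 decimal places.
\gamma(1) = 11.2032

Multiply the model equation by X_{t-k} and take expectations. With theta_0 = psi_0 = 1 and psi_j the MA(infinity) weights, this gives
  gamma(k) - sum_i phi_i gamma(k-i) = c_k,
  c_k = sigma^2 * sum_{j=k..q} theta_j psi_{j-k}   (c_k = 0 for k > q),
using gamma(-m) = gamma(m).
psi-weights needed (psi_j = theta_j + sum_i phi_i psi_{j-i}):
  psi_1 = theta_1 + phi_1 = 0.169 + (0.784) = 0.953
Right-hand sides:
  c_0 = sigma^2 (1 + theta_1 psi_1) = 4 * (1 + (0.169)(0.953)) = 4 * 1.161057 = 4.644228
  c_1 = sigma^2 theta_1 = 4 * (0.169) = 0.676
  c_2 = 0
Equations for k = 0 and k = 1 (AR order 1):
  gamma(0) = phi_1 gamma(1) + c_0
  gamma(1) = phi_1 gamma(0) + c_1
Substituting the second into the first: gamma(0) (1 - phi_1^2) = c_0 + phi_1 c_1, so
  gamma(0) = (c_0 + phi_1 c_1) / (1 - phi_1^2) = (4.644228 + (0.784)(0.676)) / (1 - (0.784)^2) = 5.174212 / 0.385344 = 13.427514.
  gamma(1) = phi_1 gamma(0) + c_1 = (0.784)(13.427514) + (0.676) = 11.203171.
Therefore gamma(1) = 11.2032 (to 4 decimal places).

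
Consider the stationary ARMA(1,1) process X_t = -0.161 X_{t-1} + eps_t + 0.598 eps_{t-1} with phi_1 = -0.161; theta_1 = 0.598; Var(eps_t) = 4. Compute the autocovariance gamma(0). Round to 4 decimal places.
\gamma(0) = 4.7842

Multiply the model equation by X_{t-k} and take expectations. With theta_0 = psi_0 = 1 and psi_j the MA(infinity) weights, this gives
  gamma(k) - sum_i phi_i gamma(k-i) = c_k,
  c_k = sigma^2 * sum_{j=k..q} theta_j psi_{j-k}   (c_k = 0 for k > q),
using gamma(-m) = gamma(m).
psi-weights needed (psi_j = theta_j + sum_i phi_i psi_{j-i}):
  psi_1 = theta_1 + phi_1 = 0.598 + (-0.161) = 0.437
Right-hand sides:
  c_0 = sigma^2 (1 + theta_1 psi_1) = 4 * (1 + (0.598)(0.437)) = 4 * 1.261326 = 5.045304
  c_1 = sigma^2 theta_1 = 4 * (0.598) = 2.392
  c_2 = 0
Equations for k = 0 and k = 1 (AR order 1):
  gamma(0) = phi_1 gamma(1) + c_0
  gamma(1) = phi_1 gamma(0) + c_1
Substituting the second into the first: gamma(0) (1 - phi_1^2) = c_0 + phi_1 c_1, so
  gamma(0) = (c_0 + phi_1 c_1) / (1 - phi_1^2) = (5.045304 + (-0.161)(2.392)) / (1 - (-0.161)^2) = 4.660192 / 0.974079 = 4.784203.
Therefore gamma(0) = 4.7842 (to 4 decimal places).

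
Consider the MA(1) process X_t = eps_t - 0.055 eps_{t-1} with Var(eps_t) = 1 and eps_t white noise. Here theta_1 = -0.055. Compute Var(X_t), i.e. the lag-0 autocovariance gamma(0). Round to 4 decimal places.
\gamma(0) = 1.0030

For an MA(q) process X_t = eps_t + sum_i theta_i eps_{t-i} with
Var(eps_t) = sigma^2, the variance is
  gamma(0) = sigma^2 * (1 + sum_i theta_i^2).
  sum_i theta_i^2 = (-0.055)^2 = 0.003025.
  gamma(0) = 1 * (1 + 0.003025) = 1 * 1.003025 = 1.003025, which rounds to 1.0030.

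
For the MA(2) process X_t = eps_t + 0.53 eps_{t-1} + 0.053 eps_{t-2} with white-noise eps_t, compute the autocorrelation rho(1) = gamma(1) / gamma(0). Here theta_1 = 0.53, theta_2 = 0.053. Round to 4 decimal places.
\rho(1) = 0.4347

For an MA(q) process with theta_0 = 1, the autocovariance is
  gamma(k) = sigma^2 * sum_{i=0..q-k} theta_i * theta_{i+k},
and rho(k) = gamma(k) / gamma(0). Sigma^2 cancels.
  numerator   = (1)*(0.53) + (0.53)*(0.053) = 0.55809.
  denominator = (1)^2 + (0.53)^2 + (0.053)^2 = 1.283709.
  rho(1) = 0.55809 / 1.283709 = 0.4347.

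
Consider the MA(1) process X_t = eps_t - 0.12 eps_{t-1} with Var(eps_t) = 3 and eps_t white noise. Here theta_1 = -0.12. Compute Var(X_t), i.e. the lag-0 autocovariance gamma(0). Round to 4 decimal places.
\gamma(0) = 3.0432

For an MA(q) process X_t = eps_t + sum_i theta_i eps_{t-i} with
Var(eps_t) = sigma^2, the variance is
  gamma(0) = sigma^2 * (1 + sum_i theta_i^2).
  sum_i theta_i^2 = (-0.12)^2 = 0.0144.
  gamma(0) = 3 * (1 + 0.0144) = 3 * 1.0144 = 3.0432.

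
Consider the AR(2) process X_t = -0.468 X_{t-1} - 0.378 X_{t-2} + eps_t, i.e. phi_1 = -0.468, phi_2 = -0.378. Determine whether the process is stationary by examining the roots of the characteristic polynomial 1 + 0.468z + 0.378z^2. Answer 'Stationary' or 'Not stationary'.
\text{Stationary}

The AR(p) characteristic polynomial is P(z) = 1 + 0.468z + 0.378z^2.
Stationarity requires all roots to lie outside the unit circle, i.e. |z| > 1 for every root.
Set 1 + (0.468) z + (0.378) z^2 = 0, i.e. a z^2 + b z + c = 0 with a = 0.378, b = 0.468, c = 1.
Discriminant D = b^2 - 4ac = (0.468)^2 - 4*(0.378)*1 = 0.219024 - (1.512) = -1.292976.
D < 0, so the roots are the complex-conjugate pair z = (-b +/- i sqrt(-D)) / (2a) = -0.619 +/- 1.5041i.
For a conjugate pair |z|^2 = z * conj(z) = (product of roots) = c/a = 1/(0.378) = 2.645503, so |z| = sqrt(2.645503) = 1.6265 for both roots.
Moduli of all roots: 1.6265, 1.6265.
All moduli strictly greater than 1? Yes.
Verdict: Stationary.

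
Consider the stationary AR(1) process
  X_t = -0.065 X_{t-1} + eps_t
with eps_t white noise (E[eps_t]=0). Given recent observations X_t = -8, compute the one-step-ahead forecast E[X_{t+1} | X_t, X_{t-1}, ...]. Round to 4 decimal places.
E[X_{t+1} \mid \mathcal F_t] = 0.5200

For an AR(p) model X_t = c + sum_i phi_i X_{t-i} + eps_t, the
one-step-ahead conditional mean is
  E[X_{t+1} | X_t, ...] = c + sum_i phi_i X_{t+1-i}.
Substitute known values:
  E[X_{t+1} | ...] = (-0.065) * (-8)
                   = 0.5200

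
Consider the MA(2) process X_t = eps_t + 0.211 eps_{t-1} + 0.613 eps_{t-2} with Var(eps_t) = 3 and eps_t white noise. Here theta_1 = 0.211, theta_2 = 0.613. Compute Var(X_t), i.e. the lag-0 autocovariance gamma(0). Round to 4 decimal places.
\gamma(0) = 4.2609

For an MA(q) process X_t = eps_t + sum_i theta_i eps_{t-i} with
Var(eps_t) = sigma^2, the variance is
  gamma(0) = sigma^2 * (1 + sum_i theta_i^2).
  sum_i theta_i^2 = (0.211)^2 + (0.613)^2 = 0.044521 + 0.375769 = 0.42029.
  gamma(0) = 3 * (1 + 0.42029) = 3 * 1.42029 = 4.26087, which rounds to 4.2609.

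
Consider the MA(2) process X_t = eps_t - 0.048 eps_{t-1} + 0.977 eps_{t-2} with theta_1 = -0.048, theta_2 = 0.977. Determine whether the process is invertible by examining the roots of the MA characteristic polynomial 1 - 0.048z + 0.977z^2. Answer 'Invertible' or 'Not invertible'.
\text{Invertible}

The MA(q) characteristic polynomial is P(z) = 1 - 0.048z + 0.977z^2.
Invertibility requires all roots to lie outside the unit circle, i.e. |z| > 1 for every root.
Set 1 + (-0.048) z + (0.977) z^2 = 0, i.e. a z^2 + b z + c = 0 with a = 0.977, b = -0.048, c = 1.
Discriminant D = b^2 - 4ac = (-0.048)^2 - 4*(0.977)*1 = 0.002304 - (3.908) = -3.905696.
D < 0, so the roots are the complex-conjugate pair z = (-b +/- i sqrt(-D)) / (2a) = 0.0246 +/- 1.0114i.
For a conjugate pair |z|^2 = z * conj(z) = (product of roots) = c/a = 1/(0.977) = 1.023541, so |z| = sqrt(1.023541) = 1.0117 for both roots.
Moduli of all roots: 1.0117, 1.0117.
All moduli strictly greater than 1? Yes.
Verdict: Invertible.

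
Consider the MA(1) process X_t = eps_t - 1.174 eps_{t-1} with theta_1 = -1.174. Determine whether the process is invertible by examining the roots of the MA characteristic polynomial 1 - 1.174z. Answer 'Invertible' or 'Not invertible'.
\text{Not invertible}

The MA(q) characteristic polynomial is P(z) = 1 - 1.174z.
Invertibility requires all roots to lie outside the unit circle, i.e. |z| > 1 for every root.
This is linear in z: 1 + (-1.174) z = 0  =>  z = -1/(-1.174) = 0.851789,  |z| = 0.851789.
Moduli of all roots: 0.8518.
All moduli strictly greater than 1? No.
Verdict: Not invertible.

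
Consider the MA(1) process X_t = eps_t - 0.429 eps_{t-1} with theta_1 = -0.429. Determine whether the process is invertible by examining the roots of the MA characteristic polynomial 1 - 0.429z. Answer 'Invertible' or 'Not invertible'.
\text{Invertible}

The MA(q) characteristic polynomial is P(z) = 1 - 0.429z.
Invertibility requires all roots to lie outside the unit circle, i.e. |z| > 1 for every root.
This is linear in z: 1 + (-0.429) z = 0  =>  z = -1/(-0.429) = 2.331002,  |z| = 2.331002.
Moduli of all roots: 2.3310.
All moduli strictly greater than 1? Yes.
Verdict: Invertible.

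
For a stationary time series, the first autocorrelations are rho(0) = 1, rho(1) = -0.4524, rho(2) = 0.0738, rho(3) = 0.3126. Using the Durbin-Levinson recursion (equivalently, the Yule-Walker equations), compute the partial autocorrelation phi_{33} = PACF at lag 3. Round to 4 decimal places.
\phi_{33} = 0.3580

The PACF at lag k is phi_{kk}, the last component of the solution
to the Yule-Walker system G_k phi = r_k where
  (G_k)_{ij} = rho(|i - j|), (r_k)_i = rho(i), i,j = 1..k.
Equivalently, Durbin-Levinson gives phi_{kk} iteratively:
  phi_{11} = rho(1)
  phi_{kk} = [rho(k) - sum_{j=1..k-1} phi_{k-1,j} rho(k-j)]
            / [1 - sum_{j=1..k-1} phi_{k-1,j} rho(j)],
  phi_{k,j} = phi_{k-1,j} - phi_{kk} phi_{k-1,k-j},  j = 1..k-1.
Step k = 1:
  phi_11 = rho(1) = -0.4524.
Step k = 2:
  phi_22 = [rho(2) - phi_11 rho(1)] / [1 - phi_11 rho(1)] = [0.0738 - (-0.4524)(-0.4524)] / [1 - (-0.4524)(-0.4524)]
         = -0.13086576 / 0.79533424 = -0.164542.
  Update: phi_21 = phi_11 - phi_22 phi_11 = -0.4524 - (-0.164542)(-0.4524) = -0.526839.
Step k = 3:
  phi_33 = [rho(3) - phi_21 rho(2) - phi_22 rho(1)] / [1 - phi_21 rho(1) - phi_22 rho(2)]
    numerator   = 0.3126 - (-0.526839)(0.0738) - (-0.164542)(-0.4524) = 0.27704197
    denominator = 1 - (-0.526839)(-0.4524) - (-0.164542)(0.0738) = 0.77380135
  phi_33 = 0.27704197 / 0.77380135 = 0.358.
Therefore phi_{33} = 0.3580.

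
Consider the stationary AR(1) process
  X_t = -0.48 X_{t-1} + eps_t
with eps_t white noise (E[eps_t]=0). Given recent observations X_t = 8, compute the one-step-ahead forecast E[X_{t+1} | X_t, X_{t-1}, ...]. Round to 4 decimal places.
E[X_{t+1} \mid \mathcal F_t] = -3.8400

For an AR(p) model X_t = c + sum_i phi_i X_{t-i} + eps_t, the
one-step-ahead conditional mean is
  E[X_{t+1} | X_t, ...] = c + sum_i phi_i X_{t+1-i}.
Substitute known values:
  E[X_{t+1} | ...] = (-0.48) * (8)
                   = -3.8400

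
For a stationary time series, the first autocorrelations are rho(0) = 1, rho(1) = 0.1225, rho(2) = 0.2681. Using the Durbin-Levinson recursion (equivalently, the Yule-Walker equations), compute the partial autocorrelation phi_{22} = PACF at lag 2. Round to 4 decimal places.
\phi_{22} = 0.2569

The PACF at lag k is phi_{kk}, the last component of the solution
to the Yule-Walker system G_k phi = r_k where
  (G_k)_{ij} = rho(|i - j|), (r_k)_i = rho(i), i,j = 1..k.
Equivalently, Durbin-Levinson gives phi_{kk} iteratively:
  phi_{11} = rho(1)
  phi_{kk} = [rho(k) - sum_{j=1..k-1} phi_{k-1,j} rho(k-j)]
            / [1 - sum_{j=1..k-1} phi_{k-1,j} rho(j)],
  phi_{k,j} = phi_{k-1,j} - phi_{kk} phi_{k-1,k-j},  j = 1..k-1.
Step k = 1:
  phi_11 = rho(1) = 0.1225.
Step k = 2:
  phi_22 = [rho(2) - phi_11 rho(1)] / [1 - phi_11 rho(1)] = [0.2681 - (0.1225)(0.1225)] / [1 - (0.1225)(0.1225)]
         = 0.25309375 / 0.98499375 = 0.2569.
Therefore phi_{22} = 0.2569.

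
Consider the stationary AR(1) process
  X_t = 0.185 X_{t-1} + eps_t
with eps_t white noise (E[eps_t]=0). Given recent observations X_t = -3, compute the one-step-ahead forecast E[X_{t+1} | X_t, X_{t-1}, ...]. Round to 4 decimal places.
E[X_{t+1} \mid \mathcal F_t] = -0.5550

For an AR(p) model X_t = c + sum_i phi_i X_{t-i} + eps_t, the
one-step-ahead conditional mean is
  E[X_{t+1} | X_t, ...] = c + sum_i phi_i X_{t+1-i}.
Substitute known values:
  E[X_{t+1} | ...] = (0.185) * (-3)
                   = -0.5550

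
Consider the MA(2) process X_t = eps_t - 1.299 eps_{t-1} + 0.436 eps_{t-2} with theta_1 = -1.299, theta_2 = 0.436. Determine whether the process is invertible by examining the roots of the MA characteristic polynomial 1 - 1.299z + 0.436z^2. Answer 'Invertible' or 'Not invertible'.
\text{Invertible}

The MA(q) characteristic polynomial is P(z) = 1 - 1.299z + 0.436z^2.
Invertibility requires all roots to lie outside the unit circle, i.e. |z| > 1 for every root.
Set 1 + (-1.299) z + (0.436) z^2 = 0, i.e. a z^2 + b z + c = 0 with a = 0.436, b = -1.299, c = 1.
Discriminant D = b^2 - 4ac = (-1.299)^2 - 4*(0.436)*1 = 1.687401 - (1.744) = -0.056599.
D < 0, so the roots are the complex-conjugate pair z = (-b +/- i sqrt(-D)) / (2a) = 1.4897 +/- 0.2728i.
For a conjugate pair |z|^2 = z * conj(z) = (product of roots) = c/a = 1/(0.436) = 2.293578, so |z| = sqrt(2.293578) = 1.5145 for both roots.
Moduli of all roots: 1.5145, 1.5145.
All moduli strictly greater than 1? Yes.
Verdict: Invertible.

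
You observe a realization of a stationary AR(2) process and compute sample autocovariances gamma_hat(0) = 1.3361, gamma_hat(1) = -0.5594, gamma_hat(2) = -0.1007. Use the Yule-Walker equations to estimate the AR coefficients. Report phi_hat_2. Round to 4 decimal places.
\hat\phi_{2} = -0.3039

The Yule-Walker equations for an AR(p) process read, in matrix form,
  Gamma_p phi = r_p,   with   (Gamma_p)_{ij} = gamma(|i - j|),
                       (r_p)_i = gamma(i),   i,j = 1..p.
Substitute the sample gammas (Toeplitz matrix and right-hand side of size 2):
  Gamma_p = [[1.3361, -0.5594], [-0.5594, 1.3361]]
  r_p     = [-0.5594, -0.1007]
Written out:
  1.3361 phi_1 - 0.5594 phi_2 = -0.5594
  -0.5594 phi_1 + 1.3361 phi_2 = -0.1007
Solve by Cramer's rule:
  det = gamma(0)^2 - gamma(1)^2 = (1.3361)^2 - (-0.5594)^2 = 1.78516321 - 0.31292836 = 1.47223485
  phi_hat_1 = [gamma(1) gamma(0) - gamma(1) gamma(2)] / det = [(-0.5594)(1.3361) - (-0.5594)(-0.1007)] / 1.47223485 = -0.80374592 / 1.47223485 = -0.5459
  phi_hat_2 = [gamma(0) gamma(2) - gamma(1)^2] / det = [(1.3361)(-0.1007) - (-0.5594)^2] / 1.47223485 = -0.44747363 / 1.47223485 = -0.3039
So phi_hat = [-0.5459, -0.3039].
Therefore phi_hat_2 = -0.3039.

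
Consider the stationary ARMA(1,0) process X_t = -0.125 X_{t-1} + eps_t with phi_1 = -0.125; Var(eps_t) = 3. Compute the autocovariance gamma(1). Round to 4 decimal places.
\gamma(1) = -0.3810

Multiply the model equation by X_{t-k} and take expectations. With theta_0 = psi_0 = 1 and psi_j the MA(infinity) weights, this gives
  gamma(k) - sum_i phi_i gamma(k-i) = c_k,
  c_k = sigma^2 * sum_{j=k..q} theta_j psi_{j-k}   (c_k = 0 for k > q),
using gamma(-m) = gamma(m).
Pure AR (q = 0): c_0 = sigma^2 = 3, c_k = 0 for k >= 1.
Equations for k = 0 and k = 1 (AR order 1):
  gamma(0) = phi_1 gamma(1) + c_0
  gamma(1) = phi_1 gamma(0) + c_1
Substituting the second into the first: gamma(0) (1 - phi_1^2) = c_0 + phi_1 c_1, so
  gamma(0) = c_0 / (1 - phi_1^2) = 3 / (1 - (-0.125)^2) = 3 / 0.984375 = 3.047619.
  gamma(1) = phi_1 gamma(0) = (-0.125)(3.047619) = -0.380952.
Therefore gamma(1) = -0.3810 (to 4 decimal places).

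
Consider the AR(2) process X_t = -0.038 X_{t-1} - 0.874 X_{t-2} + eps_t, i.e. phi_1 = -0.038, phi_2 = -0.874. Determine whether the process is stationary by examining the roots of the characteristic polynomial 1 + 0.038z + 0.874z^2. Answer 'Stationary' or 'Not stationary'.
\text{Stationary}

The AR(p) characteristic polynomial is P(z) = 1 + 0.038z + 0.874z^2.
Stationarity requires all roots to lie outside the unit circle, i.e. |z| > 1 for every root.
Set 1 + (0.038) z + (0.874) z^2 = 0, i.e. a z^2 + b z + c = 0 with a = 0.874, b = 0.038, c = 1.
Discriminant D = b^2 - 4ac = (0.038)^2 - 4*(0.874)*1 = 0.001444 - (3.496) = -3.494556.
D < 0, so the roots are the complex-conjugate pair z = (-b +/- i sqrt(-D)) / (2a) = -0.0217 +/- 1.0694i.
For a conjugate pair |z|^2 = z * conj(z) = (product of roots) = c/a = 1/(0.874) = 1.144165, so |z| = sqrt(1.144165) = 1.0697 for both roots.
Moduli of all roots: 1.0697, 1.0697.
All moduli strictly greater than 1? Yes.
Verdict: Stationary.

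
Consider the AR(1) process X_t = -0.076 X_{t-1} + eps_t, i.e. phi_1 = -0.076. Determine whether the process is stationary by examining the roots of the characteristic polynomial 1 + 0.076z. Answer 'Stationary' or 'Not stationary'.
\text{Stationary}

The AR(p) characteristic polynomial is P(z) = 1 + 0.076z.
Stationarity requires all roots to lie outside the unit circle, i.e. |z| > 1 for every root.
This is linear in z: 1 + (0.076) z = 0  =>  z = -1/(0.076) = -13.157895,  |z| = 13.157895.
Moduli of all roots: 13.1579.
All moduli strictly greater than 1? Yes.
Verdict: Stationary.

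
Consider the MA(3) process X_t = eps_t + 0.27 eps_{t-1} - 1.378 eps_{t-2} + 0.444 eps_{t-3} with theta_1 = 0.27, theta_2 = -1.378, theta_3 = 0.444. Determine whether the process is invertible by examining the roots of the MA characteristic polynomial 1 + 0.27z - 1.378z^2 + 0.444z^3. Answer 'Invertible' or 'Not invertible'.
\text{Not invertible}

The MA(q) characteristic polynomial is P(z) = 1 + 0.27z - 1.378z^2 + 0.444z^3.
Invertibility requires all roots to lie outside the unit circle, i.e. |z| > 1 for every root.
Degree 3: look for a simple real root z0 first, then factor out (1 - z/z0) and solve the remaining quadratic.
Testing z0 = 2.5: P(2.5) = 1 + (0.27)(2.5) + (-1.378)(2.5)^2 + (0.444)(2.5)^3
  = 1 + (0.675) + (-8.6125) + (6.9375) = 0.  So z_0 = 2.5 is a root, |z_0| = 2.5.
Divide out the factor (1 - 0.4 z) = (1 - z/z0) (since 1/z0 = 0.4):
  P(z) = (1 - 0.4 z)(1 + (0.67) z + (-1.11) z^2)
  [check: z-coef 0.67 - (0.4) = 0.27; z^2-coef -1.11 - (0.4)(0.67) = -1.378; z^3-coef -(0.4)(-1.11) = 0.444.]
Remaining roots from the quadratic factor 1 + (0.67) z + (-1.11) z^2:
  Set 1 + (0.67) z + (-1.11) z^2 = 0, i.e. a z^2 + b z + c = 0 with a = -1.11, b = 0.67, c = 1.
  Discriminant D = b^2 - 4ac = (0.67)^2 - 4*(-1.11)*1 = 0.4489 - (-4.44) = 4.8889.
  D >= 0, so the roots are real: z = (-b +/- sqrt(D)) / (2a) = (-0.67 +/- 2.211086) / (-2.22).
    z_1 = (-0.67 + 2.211086) / (-2.22) = -0.6942,   |z_1| = 0.6942.
    z_2 = (-0.67 - 2.211086) / (-2.22) = 1.2978,   |z_2| = 1.2978.
Moduli of all roots: 2.5000, 0.6942, 1.2978.
All moduli strictly greater than 1? No.
Verdict: Not invertible.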